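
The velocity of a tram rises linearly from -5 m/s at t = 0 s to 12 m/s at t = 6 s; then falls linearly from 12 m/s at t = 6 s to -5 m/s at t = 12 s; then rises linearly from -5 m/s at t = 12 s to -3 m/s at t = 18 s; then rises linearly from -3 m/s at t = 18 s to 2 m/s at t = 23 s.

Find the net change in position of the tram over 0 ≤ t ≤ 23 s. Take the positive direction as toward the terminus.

15.5 m

Net displacement equals the area under the velocity-time graph (areas below the axis count negative).
0–6 s: ½(-5 + 12)(6) = 21 m
6–12 s: ½(12 + -5)(6) = 21 m
12–18 s: ½(-5 + -3)(6) = -24 m
18–23 s: ½(-3 + 2)(5) = -2.5 m
Net displacement = 15.5 m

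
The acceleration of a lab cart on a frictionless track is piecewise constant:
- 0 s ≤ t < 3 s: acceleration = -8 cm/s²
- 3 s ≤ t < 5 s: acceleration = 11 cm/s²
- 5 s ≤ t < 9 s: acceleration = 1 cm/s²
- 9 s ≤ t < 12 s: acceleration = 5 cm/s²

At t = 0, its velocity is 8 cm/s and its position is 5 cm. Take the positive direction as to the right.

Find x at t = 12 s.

On each constant-a segment, Δv = aΔt and Δx = v₀Δt + ½aΔt²; chain segment to segment.
0–3 s: v starts 8 cm/s; Δx = 8·3 + ½·-8·3² = -12 cm; v ends -16 cm/s.
3–5 s: v starts -16 cm/s; Δx = -16·2 + ½·11·2² = -10 cm; v ends 6 cm/s.
5–9 s: v starts 6 cm/s; Δx = 6·4 + ½·1·4² = 32 cm; v ends 10 cm/s.
9–12 s: v starts 10 cm/s; Δx = 10·3 + ½·5·3² = 52.5 cm; v ends 25 cm/s.
x(12) = 5 + Σ Δx = 67.5 cm.

67.5 cm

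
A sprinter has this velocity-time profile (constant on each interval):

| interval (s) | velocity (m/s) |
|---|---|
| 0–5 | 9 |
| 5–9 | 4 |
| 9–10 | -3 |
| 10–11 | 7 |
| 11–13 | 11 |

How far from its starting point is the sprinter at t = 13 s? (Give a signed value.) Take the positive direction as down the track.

Displacement is the signed area under the v-t curve.
0–5 s: 9 × 5 = 45 m
5–9 s: 4 × 4 = 16 m
9–10 s: -3 × 1 = -3 m
10–11 s: 7 × 1 = 7 m
11–13 s: 11 × 2 = 22 m
Net displacement = 87 m

87 m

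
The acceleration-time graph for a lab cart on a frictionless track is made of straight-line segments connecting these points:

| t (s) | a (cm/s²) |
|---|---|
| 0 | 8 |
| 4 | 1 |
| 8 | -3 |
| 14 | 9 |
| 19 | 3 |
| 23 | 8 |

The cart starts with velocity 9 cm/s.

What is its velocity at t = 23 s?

Δv equals the area under the a-t graph; then v = v₀ + Δv.
0–4 s: ½(8 + 1)(4) = 18 cm/s
4–8 s: ½(1 + -3)(4) = -4 cm/s
8–14 s: ½(-3 + 9)(6) = 18 cm/s
14–19 s: ½(9 + 3)(5) = 30 cm/s
19–23 s: ½(3 + 8)(4) = 22 cm/s
Δv = 84 cm/s, so v(23) = 9 + (84) = 93 cm/s.

93 cm/s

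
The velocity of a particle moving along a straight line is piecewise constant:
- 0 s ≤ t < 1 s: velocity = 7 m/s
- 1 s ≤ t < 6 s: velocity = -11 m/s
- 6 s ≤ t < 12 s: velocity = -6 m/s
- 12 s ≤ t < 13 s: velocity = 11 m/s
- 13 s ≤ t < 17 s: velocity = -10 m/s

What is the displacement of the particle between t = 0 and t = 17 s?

-113 m

Net displacement equals the area under the velocity-time graph (areas below the axis count negative).
0–1 s: 7 × 1 = 7 m
1–6 s: -11 × 5 = -55 m
6–12 s: -6 × 6 = -36 m
12–13 s: 11 × 1 = 11 m
13–17 s: -10 × 4 = -40 m
Net displacement = -113 m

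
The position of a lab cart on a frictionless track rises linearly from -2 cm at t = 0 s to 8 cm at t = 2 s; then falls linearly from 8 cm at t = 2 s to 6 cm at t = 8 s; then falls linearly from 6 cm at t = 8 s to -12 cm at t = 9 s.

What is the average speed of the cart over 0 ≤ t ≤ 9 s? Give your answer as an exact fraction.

10/3 cm/s

Average speed = (total path length)/(elapsed time); on a piecewise-linear x-t graph the path length is Σ|Δx|.
0–2 s: |Δx| = |8 − -2| = 10 cm
2–8 s: |Δx| = |6 − 8| = 2 cm
8–9 s: |Δx| = |-12 − 6| = 18 cm
Total path = 30 cm; average speed = 30/9 = 10/3 cm/s.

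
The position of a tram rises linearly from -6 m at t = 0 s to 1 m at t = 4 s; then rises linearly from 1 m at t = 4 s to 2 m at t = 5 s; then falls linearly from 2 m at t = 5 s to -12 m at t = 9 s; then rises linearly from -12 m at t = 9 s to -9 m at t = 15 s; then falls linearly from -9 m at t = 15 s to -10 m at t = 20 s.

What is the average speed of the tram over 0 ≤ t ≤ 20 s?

Average speed = (total path length)/(elapsed time); on a piecewise-linear x-t graph the path length is Σ|Δx|.
0–4 s: |Δx| = |1 − -6| = 7 m
4–5 s: |Δx| = |2 − 1| = 1 m
5–9 s: |Δx| = |-12 − 2| = 14 m
9–15 s: |Δx| = |-9 − -12| = 3 m
15–20 s: |Δx| = |-10 − -9| = 1 m
Total path = 26 m; average speed = 26/20 = 1.3 m/s.

1.3 m/s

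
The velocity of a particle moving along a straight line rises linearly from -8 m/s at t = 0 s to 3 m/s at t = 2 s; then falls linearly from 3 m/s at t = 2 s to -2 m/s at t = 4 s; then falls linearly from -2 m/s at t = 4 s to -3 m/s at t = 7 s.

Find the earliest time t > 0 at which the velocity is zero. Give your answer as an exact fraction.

t = 16/11 s

v changes sign on 0–2 s (from -8 to 3); the graph is linear there, so v = 0 at t = 0 + (8)·(2 − 0)/(3 − -8) = 16/11 s.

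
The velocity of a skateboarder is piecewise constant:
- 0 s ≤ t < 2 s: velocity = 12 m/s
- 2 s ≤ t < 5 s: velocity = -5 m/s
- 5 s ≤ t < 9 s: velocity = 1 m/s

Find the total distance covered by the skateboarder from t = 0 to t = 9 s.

43 m

Distance (not displacement) is the total path length: add the absolute areas under v-t.
0–2 s: |12| × 2 = 24 m
2–5 s: |-5| × 3 = 15 m
5–9 s: |1| × 4 = 4 m
Total distance = 43 m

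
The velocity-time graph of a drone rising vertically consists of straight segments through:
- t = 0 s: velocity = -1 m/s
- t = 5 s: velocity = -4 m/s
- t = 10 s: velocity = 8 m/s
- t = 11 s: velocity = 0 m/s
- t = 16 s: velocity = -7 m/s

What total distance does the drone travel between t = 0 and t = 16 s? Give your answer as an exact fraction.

Distance (not displacement) is the total path length: add the absolute areas under v-t.
0–5 s: |½(-1 + -4)(5)| = 12.5 m
5–10 s: v = 0 at t = 20/3 s; triangle areas 10/3 + 40/3 = 50/3 m
10–11 s: |½(8 + 0)(1)| = 4 m
11–16 s: |½(0 + -7)(5)| = 17.5 m
Total distance = 152/3 m

152/3 m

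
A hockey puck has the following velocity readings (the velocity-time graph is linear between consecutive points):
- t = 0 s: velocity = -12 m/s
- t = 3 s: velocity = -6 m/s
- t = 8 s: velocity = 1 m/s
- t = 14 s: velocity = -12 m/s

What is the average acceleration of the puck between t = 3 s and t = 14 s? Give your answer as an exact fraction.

-6/11 m/s²

Average acceleration = Δv/Δt = (-12 − -6)/(14 − 3) = -6/11 m/s².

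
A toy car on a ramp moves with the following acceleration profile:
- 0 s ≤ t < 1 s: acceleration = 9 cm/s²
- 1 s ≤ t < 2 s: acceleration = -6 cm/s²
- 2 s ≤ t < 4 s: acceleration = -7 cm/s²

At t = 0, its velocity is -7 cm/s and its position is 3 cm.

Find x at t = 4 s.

-22.5 cm

On each constant-a segment, Δv = aΔt and Δx = v₀Δt + ½aΔt²; chain segment to segment.
0–1 s: v starts -7 cm/s; Δx = -7·1 + ½·9·1² = -2.5 cm; v ends 2 cm/s.
1–2 s: v starts 2 cm/s; Δx = 2·1 + ½·-6·1² = -1 cm; v ends -4 cm/s.
2–4 s: v starts -4 cm/s; Δx = -4·2 + ½·-7·2² = -22 cm; v ends -18 cm/s.
x(4) = 3 + Σ Δx = -22.5 cm.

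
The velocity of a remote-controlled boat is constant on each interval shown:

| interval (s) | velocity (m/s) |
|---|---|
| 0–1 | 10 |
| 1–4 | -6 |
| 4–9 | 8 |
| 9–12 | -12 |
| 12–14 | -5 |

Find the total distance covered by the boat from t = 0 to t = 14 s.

Total distance travelled is ∫|v| dt — sum the magnitudes of each area piece.
0–1 s: |10| × 1 = 10 m
1–4 s: |-6| × 3 = 18 m
4–9 s: |8| × 5 = 40 m
9–12 s: |-12| × 3 = 36 m
12–14 s: |-5| × 2 = 10 m
Total distance = 114 m

114 m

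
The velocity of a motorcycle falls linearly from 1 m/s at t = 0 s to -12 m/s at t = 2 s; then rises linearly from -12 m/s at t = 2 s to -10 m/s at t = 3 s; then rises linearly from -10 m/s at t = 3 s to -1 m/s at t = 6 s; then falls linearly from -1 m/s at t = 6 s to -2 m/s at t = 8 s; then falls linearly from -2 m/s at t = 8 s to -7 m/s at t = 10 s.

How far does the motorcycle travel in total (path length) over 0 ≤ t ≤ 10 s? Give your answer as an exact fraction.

1317/26 m

Distance (not displacement) is the total path length: add the absolute areas under v-t.
0–2 s: v = 0 at t = 2/13 s; triangle areas 1/13 + 144/13 = 145/13 m
2–3 s: |½(-12 + -10)(1)| = 11 m
3–6 s: |½(-10 + -1)(3)| = 16.5 m
6–8 s: |½(-1 + -2)(2)| = 3 m
8–10 s: |½(-2 + -7)(2)| = 9 m
Total distance = 1317/26 m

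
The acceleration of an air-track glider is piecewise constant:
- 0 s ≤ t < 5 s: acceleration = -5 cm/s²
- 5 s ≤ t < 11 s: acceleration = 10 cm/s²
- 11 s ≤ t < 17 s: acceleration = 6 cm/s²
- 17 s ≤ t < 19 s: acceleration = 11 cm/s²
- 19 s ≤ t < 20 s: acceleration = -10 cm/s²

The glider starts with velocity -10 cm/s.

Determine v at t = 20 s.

Δv equals the area under the a-t graph; then v = v₀ + Δv.
0–5 s: -5 × 5 = -25 cm/s
5–11 s: 10 × 6 = 60 cm/s
11–17 s: 6 × 6 = 36 cm/s
17–19 s: 11 × 2 = 22 cm/s
19–20 s: -10 × 1 = -10 cm/s
Δv = 83 cm/s, so v(20) = -10 + (83) = 73 cm/s.

73 cm/s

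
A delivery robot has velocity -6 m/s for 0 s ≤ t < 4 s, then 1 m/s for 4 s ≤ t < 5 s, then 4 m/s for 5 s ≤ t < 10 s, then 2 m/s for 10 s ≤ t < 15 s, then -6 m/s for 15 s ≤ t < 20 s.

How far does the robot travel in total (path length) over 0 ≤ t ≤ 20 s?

85 m

Total distance travelled is ∫|v| dt — sum the magnitudes of each area piece.
0–4 s: |-6| × 4 = 24 m
4–5 s: |1| × 1 = 1 m
5–10 s: |4| × 5 = 20 m
10–15 s: |2| × 5 = 10 m
15–20 s: |-6| × 5 = 30 m
Total distance = 85 m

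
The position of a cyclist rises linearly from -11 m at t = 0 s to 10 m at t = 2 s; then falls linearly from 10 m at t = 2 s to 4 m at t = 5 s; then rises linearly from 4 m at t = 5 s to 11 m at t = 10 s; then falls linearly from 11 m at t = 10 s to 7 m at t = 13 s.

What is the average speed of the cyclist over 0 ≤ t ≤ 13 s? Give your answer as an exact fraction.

Average speed = (total path length)/(elapsed time); on a piecewise-linear x-t graph the path length is Σ|Δx|.
0–2 s: |Δx| = |10 − -11| = 21 m
2–5 s: |Δx| = |4 − 10| = 6 m
5–10 s: |Δx| = |11 − 4| = 7 m
10–13 s: |Δx| = |7 − 11| = 4 m
Total path = 38 m; average speed = 38/13 = 38/13 m/s.

38/13 m/s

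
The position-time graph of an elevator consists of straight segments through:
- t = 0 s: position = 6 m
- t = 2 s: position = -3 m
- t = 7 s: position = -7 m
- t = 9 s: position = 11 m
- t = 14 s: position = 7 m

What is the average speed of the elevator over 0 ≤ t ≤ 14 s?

2.5 m/s

Average speed = (total path length)/(elapsed time); on a piecewise-linear x-t graph the path length is Σ|Δx|.
0–2 s: |Δx| = |-3 − 6| = 9 m
2–7 s: |Δx| = |-7 − -3| = 4 m
7–9 s: |Δx| = |11 − -7| = 18 m
9–14 s: |Δx| = |7 − 11| = 4 m
Total path = 35 m; average speed = 35/14 = 2.5 m/s.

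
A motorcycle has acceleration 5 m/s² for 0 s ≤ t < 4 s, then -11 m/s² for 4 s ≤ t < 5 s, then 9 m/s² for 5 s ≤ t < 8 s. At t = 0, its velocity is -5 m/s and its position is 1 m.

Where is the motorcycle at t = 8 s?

On each constant-a segment, Δv = aΔt and Δx = v₀Δt + ½aΔt²; chain segment to segment.
0–4 s: v starts -5 m/s; Δx = -5·4 + ½·5·4² = 20 m; v ends 15 m/s.
4–5 s: v starts 15 m/s; Δx = 15·1 + ½·-11·1² = 9.5 m; v ends 4 m/s.
5–8 s: v starts 4 m/s; Δx = 4·3 + ½·9·3² = 52.5 m; v ends 31 m/s.
x(8) = 1 + Σ Δx = 83 m.

83 m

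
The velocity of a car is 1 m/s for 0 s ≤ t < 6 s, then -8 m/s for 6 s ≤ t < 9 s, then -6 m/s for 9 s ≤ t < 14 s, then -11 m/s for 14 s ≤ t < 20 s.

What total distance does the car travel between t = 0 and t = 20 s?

Distance (not displacement) is the total path length: add the absolute areas under v-t.
0–6 s: |1| × 6 = 6 m
6–9 s: |-8| × 3 = 24 m
9–14 s: |-6| × 5 = 30 m
14–20 s: |-11| × 6 = 66 m
Total distance = 126 m

126 m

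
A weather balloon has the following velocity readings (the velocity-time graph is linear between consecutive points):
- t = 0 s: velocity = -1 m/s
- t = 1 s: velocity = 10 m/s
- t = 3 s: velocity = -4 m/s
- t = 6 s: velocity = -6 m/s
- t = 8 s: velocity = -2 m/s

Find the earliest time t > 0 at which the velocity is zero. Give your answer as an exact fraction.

v changes sign on 0–1 s (from -1 to 10); the graph is linear there, so v = 0 at t = 0 + (1)·(1 − 0)/(10 − -1) = 1/11 s.

t = 1/11 s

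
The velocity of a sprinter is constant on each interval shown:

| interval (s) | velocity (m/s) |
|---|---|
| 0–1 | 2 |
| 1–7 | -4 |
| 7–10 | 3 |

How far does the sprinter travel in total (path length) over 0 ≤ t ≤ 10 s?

35 m

Distance (not displacement) is the total path length: add the absolute areas under v-t.
0–1 s: |2| × 1 = 2 m
1–7 s: |-4| × 6 = 24 m
7–10 s: |3| × 3 = 9 m
Total distance = 35 m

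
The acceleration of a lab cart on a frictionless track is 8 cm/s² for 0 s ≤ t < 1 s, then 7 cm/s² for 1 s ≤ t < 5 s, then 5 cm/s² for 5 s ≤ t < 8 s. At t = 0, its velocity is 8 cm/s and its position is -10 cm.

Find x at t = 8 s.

276.5 cm

On each constant-a segment, Δv = aΔt and Δx = v₀Δt + ½aΔt²; chain segment to segment.
0–1 s: v starts 8 cm/s; Δx = 8·1 + ½·8·1² = 12 cm; v ends 16 cm/s.
1–5 s: v starts 16 cm/s; Δx = 16·4 + ½·7·4² = 120 cm; v ends 44 cm/s.
5–8 s: v starts 44 cm/s; Δx = 44·3 + ½·5·3² = 154.5 cm; v ends 59 cm/s.
x(8) = -10 + Σ Δx = 276.5 cm.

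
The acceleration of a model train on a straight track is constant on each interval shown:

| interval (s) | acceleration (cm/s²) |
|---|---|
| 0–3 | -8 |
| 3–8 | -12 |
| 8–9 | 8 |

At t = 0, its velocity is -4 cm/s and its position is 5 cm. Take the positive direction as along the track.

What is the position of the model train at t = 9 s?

On each constant-a segment, Δv = aΔt and Δx = v₀Δt + ½aΔt²; chain segment to segment.
0–3 s: v starts -4 cm/s; Δx = -4·3 + ½·-8·3² = -48 cm; v ends -28 cm/s.
3–8 s: v starts -28 cm/s; Δx = -28·5 + ½·-12·5² = -290 cm; v ends -88 cm/s.
8–9 s: v starts -88 cm/s; Δx = -88·1 + ½·8·1² = -84 cm; v ends -80 cm/s.
x(9) = 5 + Σ Δx = -417 cm.

-417 cm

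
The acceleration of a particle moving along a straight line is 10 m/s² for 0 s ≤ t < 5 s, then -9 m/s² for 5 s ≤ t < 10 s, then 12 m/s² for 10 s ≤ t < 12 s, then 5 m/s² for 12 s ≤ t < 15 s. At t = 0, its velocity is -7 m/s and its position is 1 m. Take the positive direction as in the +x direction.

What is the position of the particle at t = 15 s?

On each constant-a segment, Δv = aΔt and Δx = v₀Δt + ½aΔt²; chain segment to segment.
0–5 s: v starts -7 m/s; Δx = -7·5 + ½·10·5² = 90 m; v ends 43 m/s.
5–10 s: v starts 43 m/s; Δx = 43·5 + ½·-9·5² = 102.5 m; v ends -2 m/s.
10–12 s: v starts -2 m/s; Δx = -2·2 + ½·12·2² = 20 m; v ends 22 m/s.
12–15 s: v starts 22 m/s; Δx = 22·3 + ½·5·3² = 88.5 m; v ends 37 m/s.
x(15) = 1 + Σ Δx = 302 m.

302 m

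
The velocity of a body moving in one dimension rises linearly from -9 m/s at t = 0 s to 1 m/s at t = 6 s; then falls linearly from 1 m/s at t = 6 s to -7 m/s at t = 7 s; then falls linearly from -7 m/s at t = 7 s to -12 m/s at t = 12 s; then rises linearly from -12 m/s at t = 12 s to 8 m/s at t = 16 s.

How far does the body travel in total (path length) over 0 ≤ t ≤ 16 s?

Distance (not displacement) is the total path length: add the absolute areas under v-t.
0–6 s: v = 0 at t = 5.4 s; triangle areas 24.3 + 0.3 = 24.6 m
6–7 s: v = 0 at t = 6.125 s; triangle areas 0.0625 + 3.0625 = 3.125 m
7–12 s: |½(-7 + -12)(5)| = 47.5 m
12–16 s: v = 0 at t = 14.4 s; triangle areas 14.4 + 6.4 = 20.8 m
Total distance = 96.025 m

96.025 m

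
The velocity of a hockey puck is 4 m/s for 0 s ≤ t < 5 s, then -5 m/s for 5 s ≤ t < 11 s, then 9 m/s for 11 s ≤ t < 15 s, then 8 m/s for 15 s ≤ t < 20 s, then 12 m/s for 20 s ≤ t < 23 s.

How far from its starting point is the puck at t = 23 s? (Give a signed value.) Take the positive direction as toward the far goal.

102 m

Net displacement equals the area under the velocity-time graph (areas below the axis count negative).
0–5 s: 4 × 5 = 20 m
5–11 s: -5 × 6 = -30 m
11–15 s: 9 × 4 = 36 m
15–20 s: 8 × 5 = 40 m
20–23 s: 12 × 3 = 36 m
Net displacement = 102 m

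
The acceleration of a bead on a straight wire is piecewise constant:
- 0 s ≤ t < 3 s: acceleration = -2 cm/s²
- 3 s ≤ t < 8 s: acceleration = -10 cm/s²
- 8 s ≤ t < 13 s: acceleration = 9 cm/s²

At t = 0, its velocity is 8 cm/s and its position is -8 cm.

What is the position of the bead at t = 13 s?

On each constant-a segment, Δv = aΔt and Δx = v₀Δt + ½aΔt²; chain segment to segment.
0–3 s: v starts 8 cm/s; Δx = 8·3 + ½·-2·3² = 15 cm; v ends 2 cm/s.
3–8 s: v starts 2 cm/s; Δx = 2·5 + ½·-10·5² = -115 cm; v ends -48 cm/s.
8–13 s: v starts -48 cm/s; Δx = -48·5 + ½·9·5² = -127.5 cm; v ends -3 cm/s.
x(13) = -8 + Σ Δx = -235.5 cm.

-235.5 cm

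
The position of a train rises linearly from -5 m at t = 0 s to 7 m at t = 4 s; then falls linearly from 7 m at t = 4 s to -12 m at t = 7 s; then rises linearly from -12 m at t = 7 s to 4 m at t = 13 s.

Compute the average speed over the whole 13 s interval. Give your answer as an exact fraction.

Average speed = (total path length)/(elapsed time); on a piecewise-linear x-t graph the path length is Σ|Δx|.
0–4 s: |Δx| = |7 − -5| = 12 m
4–7 s: |Δx| = |-12 − 7| = 19 m
7–13 s: |Δx| = |4 − -12| = 16 m
Total path = 47 m; average speed = 47/13 = 47/13 m/s.

47/13 m/s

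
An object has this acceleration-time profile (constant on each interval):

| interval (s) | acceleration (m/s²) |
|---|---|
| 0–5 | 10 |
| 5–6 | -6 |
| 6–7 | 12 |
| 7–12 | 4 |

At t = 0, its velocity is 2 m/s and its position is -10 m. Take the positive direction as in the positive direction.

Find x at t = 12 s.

566 m

On each constant-a segment, Δv = aΔt and Δx = v₀Δt + ½aΔt²; chain segment to segment.
0–5 s: v starts 2 m/s; Δx = 2·5 + ½·10·5² = 135 m; v ends 52 m/s.
5–6 s: v starts 52 m/s; Δx = 52·1 + ½·-6·1² = 49 m; v ends 46 m/s.
6–7 s: v starts 46 m/s; Δx = 46·1 + ½·12·1² = 52 m; v ends 58 m/s.
7–12 s: v starts 58 m/s; Δx = 58·5 + ½·4·5² = 340 m; v ends 78 m/s.
x(12) = -10 + Σ Δx = 566 m.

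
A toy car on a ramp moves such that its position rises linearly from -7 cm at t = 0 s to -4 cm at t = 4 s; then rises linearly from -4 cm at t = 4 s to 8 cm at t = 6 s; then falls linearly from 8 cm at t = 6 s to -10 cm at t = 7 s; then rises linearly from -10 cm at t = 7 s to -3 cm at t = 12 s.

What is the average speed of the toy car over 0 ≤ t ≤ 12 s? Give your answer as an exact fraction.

10/3 cm/s

Average speed = (total path length)/(elapsed time); on a piecewise-linear x-t graph the path length is Σ|Δx|.
0–4 s: |Δx| = |-4 − -7| = 3 cm
4–6 s: |Δx| = |8 − -4| = 12 cm
6–7 s: |Δx| = |-10 − 8| = 18 cm
7–12 s: |Δx| = |-3 − -10| = 7 cm
Total path = 40 cm; average speed = 40/12 = 10/3 cm/s.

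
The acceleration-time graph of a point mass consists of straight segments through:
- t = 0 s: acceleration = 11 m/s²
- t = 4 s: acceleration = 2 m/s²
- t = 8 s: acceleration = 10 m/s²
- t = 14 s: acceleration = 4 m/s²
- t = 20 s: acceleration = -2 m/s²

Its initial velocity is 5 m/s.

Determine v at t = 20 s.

103 m/s

Δv equals the area under the a-t graph; then v = v₀ + Δv.
0–4 s: ½(11 + 2)(4) = 26 m/s
4–8 s: ½(2 + 10)(4) = 24 m/s
8–14 s: ½(10 + 4)(6) = 42 m/s
14–20 s: ½(4 + -2)(6) = 6 m/s
Δv = 98 m/s, so v(20) = 5 + (98) = 103 m/s.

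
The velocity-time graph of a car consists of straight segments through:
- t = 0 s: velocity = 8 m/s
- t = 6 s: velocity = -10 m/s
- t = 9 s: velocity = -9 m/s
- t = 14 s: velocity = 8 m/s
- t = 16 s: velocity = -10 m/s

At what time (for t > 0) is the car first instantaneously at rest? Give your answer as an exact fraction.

v changes sign on 0–6 s (from 8 to -10); the graph is linear there, so v = 0 at t = 0 + (-8)·(6 − 0)/(-10 − 8) = 8/3 s.

t = 8/3 s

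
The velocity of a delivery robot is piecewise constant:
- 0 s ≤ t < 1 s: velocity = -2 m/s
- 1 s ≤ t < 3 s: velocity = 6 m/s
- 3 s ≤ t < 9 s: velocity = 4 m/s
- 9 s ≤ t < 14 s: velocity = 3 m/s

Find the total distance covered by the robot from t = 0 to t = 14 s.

53 m

Distance (not displacement) is the total path length: add the absolute areas under v-t.
0–1 s: |-2| × 1 = 2 m
1–3 s: |6| × 2 = 12 m
3–9 s: |4| × 6 = 24 m
9–14 s: |3| × 5 = 15 m
Total distance = 53 m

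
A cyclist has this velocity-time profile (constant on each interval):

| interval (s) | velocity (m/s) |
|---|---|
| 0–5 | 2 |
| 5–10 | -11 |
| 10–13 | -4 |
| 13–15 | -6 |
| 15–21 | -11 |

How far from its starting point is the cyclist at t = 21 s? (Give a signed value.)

-135 m

Displacement is the signed area under the v-t curve.
0–5 s: 2 × 5 = 10 m
5–10 s: -11 × 5 = -55 m
10–13 s: -4 × 3 = -12 m
13–15 s: -6 × 2 = -12 m
15–21 s: -11 × 6 = -66 m
Net displacement = -135 m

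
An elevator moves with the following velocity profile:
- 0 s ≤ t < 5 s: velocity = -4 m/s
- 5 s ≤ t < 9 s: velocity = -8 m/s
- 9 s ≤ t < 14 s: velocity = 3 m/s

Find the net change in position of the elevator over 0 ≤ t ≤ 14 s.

-37 m

Displacement is the signed area under the v-t curve.
0–5 s: -4 × 5 = -20 m
5–9 s: -8 × 4 = -32 m
9–14 s: 3 × 5 = 15 m
Net displacement = -37 m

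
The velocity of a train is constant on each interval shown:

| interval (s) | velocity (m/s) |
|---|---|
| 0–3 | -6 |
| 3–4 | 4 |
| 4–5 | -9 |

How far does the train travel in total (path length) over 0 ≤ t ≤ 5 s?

Total distance travelled is ∫|v| dt — sum the magnitudes of each area piece.
0–3 s: |-6| × 3 = 18 m
3–4 s: |4| × 1 = 4 m
4–5 s: |-9| × 1 = 9 m
Total distance = 31 m

31 m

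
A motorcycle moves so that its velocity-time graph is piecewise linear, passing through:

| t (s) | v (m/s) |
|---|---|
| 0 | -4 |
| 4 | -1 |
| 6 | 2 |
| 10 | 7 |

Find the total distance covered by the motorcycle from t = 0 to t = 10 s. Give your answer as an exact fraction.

89/3 m

Distance (not displacement) is the total path length: add the absolute areas under v-t.
0–4 s: |½(-4 + -1)(4)| = 10 m
4–6 s: v = 0 at t = 14/3 s; triangle areas 1/3 + 4/3 = 5/3 m
6–10 s: |½(2 + 7)(4)| = 18 m
Total distance = 89/3 m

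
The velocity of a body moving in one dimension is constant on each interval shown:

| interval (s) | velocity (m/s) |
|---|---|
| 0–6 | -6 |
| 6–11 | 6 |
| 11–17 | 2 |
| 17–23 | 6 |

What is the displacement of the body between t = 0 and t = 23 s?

Displacement is the signed area under the v-t curve.
0–6 s: -6 × 6 = -36 m
6–11 s: 6 × 5 = 30 m
11–17 s: 2 × 6 = 12 m
17–23 s: 6 × 6 = 36 m
Net displacement = 42 m

42 m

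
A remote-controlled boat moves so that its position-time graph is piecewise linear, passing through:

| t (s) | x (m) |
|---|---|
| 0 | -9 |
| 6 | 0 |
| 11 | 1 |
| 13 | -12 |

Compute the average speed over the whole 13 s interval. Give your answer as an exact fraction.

23/13 m/s

Average speed = (total path length)/(elapsed time); on a piecewise-linear x-t graph the path length is Σ|Δx|.
0–6 s: |Δx| = |0 − -9| = 9 m
6–11 s: |Δx| = |1 − 0| = 1 m
11–13 s: |Δx| = |-12 − 1| = 13 m
Total path = 23 m; average speed = 23/13 = 23/13 m/s.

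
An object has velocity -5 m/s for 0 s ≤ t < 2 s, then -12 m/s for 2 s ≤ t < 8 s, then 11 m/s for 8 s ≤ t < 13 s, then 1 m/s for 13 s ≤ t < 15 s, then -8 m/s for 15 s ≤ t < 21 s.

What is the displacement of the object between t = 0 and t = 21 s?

-73 m

Net displacement equals the area under the velocity-time graph (areas below the axis count negative).
0–2 s: -5 × 2 = -10 m
2–8 s: -12 × 6 = -72 m
8–13 s: 11 × 5 = 55 m
13–15 s: 1 × 2 = 2 m
15–21 s: -8 × 6 = -48 m
Net displacement = -73 m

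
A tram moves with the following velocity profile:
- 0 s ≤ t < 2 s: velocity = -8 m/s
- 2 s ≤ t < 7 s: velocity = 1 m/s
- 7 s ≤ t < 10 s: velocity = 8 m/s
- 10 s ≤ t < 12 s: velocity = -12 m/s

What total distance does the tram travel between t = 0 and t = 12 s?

Distance (not displacement) is the total path length: add the absolute areas under v-t.
0–2 s: |-8| × 2 = 16 m
2–7 s: |1| × 5 = 5 m
7–10 s: |8| × 3 = 24 m
10–12 s: |-12| × 2 = 24 m
Total distance = 69 m

69 m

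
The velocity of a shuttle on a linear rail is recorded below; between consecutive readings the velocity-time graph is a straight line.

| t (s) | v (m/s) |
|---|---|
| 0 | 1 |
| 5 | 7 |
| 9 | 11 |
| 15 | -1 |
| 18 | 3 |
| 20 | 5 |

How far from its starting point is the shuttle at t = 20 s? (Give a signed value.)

97 m

Net displacement equals the area under the velocity-time graph (areas below the axis count negative).
0–5 s: ½(1 + 7)(5) = 20 m
5–9 s: ½(7 + 11)(4) = 36 m
9–15 s: ½(11 + -1)(6) = 30 m
15–18 s: ½(-1 + 3)(3) = 3 m
18–20 s: ½(3 + 5)(2) = 8 m
Net displacement = 97 m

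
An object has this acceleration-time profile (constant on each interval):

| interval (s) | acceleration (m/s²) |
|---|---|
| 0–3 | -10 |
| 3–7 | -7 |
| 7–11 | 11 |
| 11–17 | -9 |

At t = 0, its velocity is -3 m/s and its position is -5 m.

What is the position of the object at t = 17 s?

-667 m

On each constant-a segment, Δv = aΔt and Δx = v₀Δt + ½aΔt²; chain segment to segment.
0–3 s: v starts -3 m/s; Δx = -3·3 + ½·-10·3² = -54 m; v ends -33 m/s.
3–7 s: v starts -33 m/s; Δx = -33·4 + ½·-7·4² = -188 m; v ends -61 m/s.
7–11 s: v starts -61 m/s; Δx = -61·4 + ½·11·4² = -156 m; v ends -17 m/s.
11–17 s: v starts -17 m/s; Δx = -17·6 + ½·-9·6² = -264 m; v ends -71 m/s.
x(17) = -5 + Σ Δx = -667 m.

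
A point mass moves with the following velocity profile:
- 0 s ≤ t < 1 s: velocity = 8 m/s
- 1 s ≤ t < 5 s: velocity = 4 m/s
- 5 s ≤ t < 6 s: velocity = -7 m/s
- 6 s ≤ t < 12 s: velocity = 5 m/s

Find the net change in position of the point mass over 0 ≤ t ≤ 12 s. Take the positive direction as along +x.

47 m

Net displacement equals the area under the velocity-time graph (areas below the axis count negative).
0–1 s: 8 × 1 = 8 m
1–5 s: 4 × 4 = 16 m
5–6 s: -7 × 1 = -7 m
6–12 s: 5 × 6 = 30 m
Net displacement = 47 m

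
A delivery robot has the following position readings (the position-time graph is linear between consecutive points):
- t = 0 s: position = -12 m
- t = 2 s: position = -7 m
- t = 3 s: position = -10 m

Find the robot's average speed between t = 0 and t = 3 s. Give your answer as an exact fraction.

Average speed = (total path length)/(elapsed time); on a piecewise-linear x-t graph the path length is Σ|Δx|.
0–2 s: |Δx| = |-7 − -12| = 5 m
2–3 s: |Δx| = |-10 − -7| = 3 m
Total path = 8 m; average speed = 8/3 = 8/3 m/s.

8/3 m/s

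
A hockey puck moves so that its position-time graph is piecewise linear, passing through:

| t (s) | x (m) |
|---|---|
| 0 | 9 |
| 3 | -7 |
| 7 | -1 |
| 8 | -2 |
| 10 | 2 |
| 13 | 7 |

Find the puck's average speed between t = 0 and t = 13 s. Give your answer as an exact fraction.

Average speed = (total path length)/(elapsed time); on a piecewise-linear x-t graph the path length is Σ|Δx|.
0–3 s: |Δx| = |-7 − 9| = 16 m
3–7 s: |Δx| = |-1 − -7| = 6 m
7–8 s: |Δx| = |-2 − -1| = 1 m
8–10 s: |Δx| = |2 − -2| = 4 m
10–13 s: |Δx| = |7 − 2| = 5 m
Total path = 32 m; average speed = 32/13 = 32/13 m/s.

32/13 m/s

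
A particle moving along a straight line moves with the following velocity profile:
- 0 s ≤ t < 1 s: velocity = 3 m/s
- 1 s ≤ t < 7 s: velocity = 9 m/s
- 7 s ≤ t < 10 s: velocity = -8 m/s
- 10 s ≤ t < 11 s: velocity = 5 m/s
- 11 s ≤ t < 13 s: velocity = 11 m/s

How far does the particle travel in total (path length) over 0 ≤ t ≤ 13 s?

108 m

Distance (not displacement) is the total path length: add the absolute areas under v-t.
0–1 s: |3| × 1 = 3 m
1–7 s: |9| × 6 = 54 m
7–10 s: |-8| × 3 = 24 m
10–11 s: |5| × 1 = 5 m
11–13 s: |11| × 2 = 22 m
Total distance = 108 m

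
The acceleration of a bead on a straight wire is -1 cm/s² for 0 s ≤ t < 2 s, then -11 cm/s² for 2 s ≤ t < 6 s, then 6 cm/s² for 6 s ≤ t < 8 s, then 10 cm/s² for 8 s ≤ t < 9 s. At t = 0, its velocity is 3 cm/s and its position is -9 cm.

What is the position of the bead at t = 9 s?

On each constant-a segment, Δv = aΔt and Δx = v₀Δt + ½aΔt²; chain segment to segment.
0–2 s: v starts 3 cm/s; Δx = 3·2 + ½·-1·2² = 4 cm; v ends 1 cm/s.
2–6 s: v starts 1 cm/s; Δx = 1·4 + ½·-11·4² = -84 cm; v ends -43 cm/s.
6–8 s: v starts -43 cm/s; Δx = -43·2 + ½·6·2² = -74 cm; v ends -31 cm/s.
8–9 s: v starts -31 cm/s; Δx = -31·1 + ½·10·1² = -26 cm; v ends -21 cm/s.
x(9) = -9 + Σ Δx = -189 cm.

-189 cm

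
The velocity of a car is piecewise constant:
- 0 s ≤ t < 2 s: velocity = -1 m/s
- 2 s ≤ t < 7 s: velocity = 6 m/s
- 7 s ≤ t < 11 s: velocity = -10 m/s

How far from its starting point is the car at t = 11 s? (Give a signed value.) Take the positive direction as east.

Displacement is the signed area under the v-t curve.
0–2 s: -1 × 2 = -2 m
2–7 s: 6 × 5 = 30 m
7–11 s: -10 × 4 = -40 m
Net displacement = -12 m

-12 m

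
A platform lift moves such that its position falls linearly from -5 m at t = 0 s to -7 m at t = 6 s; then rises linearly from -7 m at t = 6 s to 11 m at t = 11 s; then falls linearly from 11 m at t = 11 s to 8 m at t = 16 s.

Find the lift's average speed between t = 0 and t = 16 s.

1.4375 m/s

Average speed = (total path length)/(elapsed time); on a piecewise-linear x-t graph the path length is Σ|Δx|.
0–6 s: |Δx| = |-7 − -5| = 2 m
6–11 s: |Δx| = |11 − -7| = 18 m
11–16 s: |Δx| = |8 − 11| = 3 m
Total path = 23 m; average speed = 23/16 = 1.4375 m/s.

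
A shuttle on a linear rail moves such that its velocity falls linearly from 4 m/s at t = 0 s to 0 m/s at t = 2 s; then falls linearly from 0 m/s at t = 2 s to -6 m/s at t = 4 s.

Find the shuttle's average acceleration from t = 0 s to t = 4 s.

Average acceleration = Δv/Δt = (-6 − 4)/(4 − 0) = -2.5 m/s².

-2.5 m/s²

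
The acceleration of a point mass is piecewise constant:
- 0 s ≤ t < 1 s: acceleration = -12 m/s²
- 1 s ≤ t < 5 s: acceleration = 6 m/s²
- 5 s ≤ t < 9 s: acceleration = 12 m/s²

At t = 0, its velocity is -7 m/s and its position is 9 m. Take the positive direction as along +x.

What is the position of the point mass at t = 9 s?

84 m

On each constant-a segment, Δv = aΔt and Δx = v₀Δt + ½aΔt²; chain segment to segment.
0–1 s: v starts -7 m/s; Δx = -7·1 + ½·-12·1² = -13 m; v ends -19 m/s.
1–5 s: v starts -19 m/s; Δx = -19·4 + ½·6·4² = -28 m; v ends 5 m/s.
5–9 s: v starts 5 m/s; Δx = 5·4 + ½·12·4² = 116 m; v ends 53 m/s.
x(9) = 9 + Σ Δx = 84 m.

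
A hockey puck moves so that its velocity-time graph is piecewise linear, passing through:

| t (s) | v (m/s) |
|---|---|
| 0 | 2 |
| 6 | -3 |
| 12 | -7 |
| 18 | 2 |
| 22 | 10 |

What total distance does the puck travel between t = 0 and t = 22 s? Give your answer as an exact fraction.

Distance (not displacement) is the total path length: add the absolute areas under v-t.
0–6 s: v = 0 at t = 2.4 s; triangle areas 2.4 + 5.4 = 7.8 m
6–12 s: |½(-3 + -7)(6)| = 30 m
12–18 s: v = 0 at t = 50/3 s; triangle areas 49/3 + 4/3 = 53/3 m
18–22 s: |½(2 + 10)(4)| = 24 m
Total distance = 1192/15 m

1192/15 m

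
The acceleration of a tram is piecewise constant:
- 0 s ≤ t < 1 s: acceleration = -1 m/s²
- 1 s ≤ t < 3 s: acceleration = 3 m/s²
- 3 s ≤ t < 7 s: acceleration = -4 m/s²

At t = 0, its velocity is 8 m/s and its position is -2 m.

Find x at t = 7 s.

45.5 m

On each constant-a segment, Δv = aΔt and Δx = v₀Δt + ½aΔt²; chain segment to segment.
0–1 s: v starts 8 m/s; Δx = 8·1 + ½·-1·1² = 7.5 m; v ends 7 m/s.
1–3 s: v starts 7 m/s; Δx = 7·2 + ½·3·2² = 20 m; v ends 13 m/s.
3–7 s: v starts 13 m/s; Δx = 13·4 + ½·-4·4² = 20 m; v ends -3 m/s.
x(7) = -2 + Σ Δx = 45.5 m.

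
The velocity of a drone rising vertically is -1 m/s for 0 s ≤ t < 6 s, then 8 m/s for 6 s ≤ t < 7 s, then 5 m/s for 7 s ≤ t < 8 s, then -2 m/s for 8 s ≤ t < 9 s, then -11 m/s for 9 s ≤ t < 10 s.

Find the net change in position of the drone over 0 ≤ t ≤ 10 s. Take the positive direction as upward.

Displacement is the signed area under the v-t curve.
0–6 s: -1 × 6 = -6 m
6–7 s: 8 × 1 = 8 m
7–8 s: 5 × 1 = 5 m
8–9 s: -2 × 1 = -2 m
9–10 s: -11 × 1 = -11 m
Net displacement = -6 m

-6 m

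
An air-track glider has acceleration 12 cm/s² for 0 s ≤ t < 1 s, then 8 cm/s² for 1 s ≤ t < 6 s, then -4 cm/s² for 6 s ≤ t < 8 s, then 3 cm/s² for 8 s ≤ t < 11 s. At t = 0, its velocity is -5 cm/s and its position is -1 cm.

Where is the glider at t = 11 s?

351.5 cm

On each constant-a segment, Δv = aΔt and Δx = v₀Δt + ½aΔt²; chain segment to segment.
0–1 s: v starts -5 cm/s; Δx = -5·1 + ½·12·1² = 1 cm; v ends 7 cm/s.
1–6 s: v starts 7 cm/s; Δx = 7·5 + ½·8·5² = 135 cm; v ends 47 cm/s.
6–8 s: v starts 47 cm/s; Δx = 47·2 + ½·-4·2² = 86 cm; v ends 39 cm/s.
8–11 s: v starts 39 cm/s; Δx = 39·3 + ½·3·3² = 130.5 cm; v ends 48 cm/s.
x(11) = -1 + Σ Δx = 351.5 cm.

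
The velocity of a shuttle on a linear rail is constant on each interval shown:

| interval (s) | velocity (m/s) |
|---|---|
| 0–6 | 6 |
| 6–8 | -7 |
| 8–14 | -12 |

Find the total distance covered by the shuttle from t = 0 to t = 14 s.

122 m

Total distance travelled is ∫|v| dt — sum the magnitudes of each area piece.
0–6 s: |6| × 6 = 36 m
6–8 s: |-7| × 2 = 14 m
8–14 s: |-12| × 6 = 72 m
Total distance = 122 m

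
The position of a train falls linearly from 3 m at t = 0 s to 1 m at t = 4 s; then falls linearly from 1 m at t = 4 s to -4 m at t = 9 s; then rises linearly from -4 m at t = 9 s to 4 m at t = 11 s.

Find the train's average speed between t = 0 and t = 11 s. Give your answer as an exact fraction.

15/11 m/s

Average speed = (total path length)/(elapsed time); on a piecewise-linear x-t graph the path length is Σ|Δx|.
0–4 s: |Δx| = |1 − 3| = 2 m
4–9 s: |Δx| = |-4 − 1| = 5 m
9–11 s: |Δx| = |4 − -4| = 8 m
Total path = 15 m; average speed = 15/11 = 15/11 m/s.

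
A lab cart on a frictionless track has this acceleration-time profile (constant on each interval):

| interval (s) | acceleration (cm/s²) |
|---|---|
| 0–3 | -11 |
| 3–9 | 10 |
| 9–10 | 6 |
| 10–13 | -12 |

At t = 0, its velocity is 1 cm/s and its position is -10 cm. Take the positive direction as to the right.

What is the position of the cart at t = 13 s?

10.5 cm

On each constant-a segment, Δv = aΔt and Δx = v₀Δt + ½aΔt²; chain segment to segment.
0–3 s: v starts 1 cm/s; Δx = 1·3 + ½·-11·3² = -46.5 cm; v ends -32 cm/s.
3–9 s: v starts -32 cm/s; Δx = -32·6 + ½·10·6² = -12 cm; v ends 28 cm/s.
9–10 s: v starts 28 cm/s; Δx = 28·1 + ½·6·1² = 31 cm; v ends 34 cm/s.
10–13 s: v starts 34 cm/s; Δx = 34·3 + ½·-12·3² = 48 cm; v ends -2 cm/s.
x(13) = -10 + Σ Δx = 10.5 cm.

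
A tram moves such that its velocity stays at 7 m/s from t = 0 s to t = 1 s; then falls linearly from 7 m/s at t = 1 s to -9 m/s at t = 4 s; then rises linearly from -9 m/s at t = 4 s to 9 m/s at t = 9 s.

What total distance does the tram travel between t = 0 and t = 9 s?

Distance (not displacement) is the total path length: add the absolute areas under v-t.
0–1 s: |7| × 1 = 7 m
1–4 s: v = 0 at t = 2.3125 s; triangle areas 4.59375 + 7.59375 = 12.1875 m
4–9 s: v = 0 at t = 6.5 s; triangle areas 11.25 + 11.25 = 22.5 m
Total distance = 41.6875 m

41.6875 m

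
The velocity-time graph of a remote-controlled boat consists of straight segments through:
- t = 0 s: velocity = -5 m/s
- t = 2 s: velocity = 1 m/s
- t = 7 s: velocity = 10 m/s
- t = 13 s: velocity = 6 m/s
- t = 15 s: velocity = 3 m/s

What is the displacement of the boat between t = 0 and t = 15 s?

Displacement is the signed area under the v-t curve.
0–2 s: ½(-5 + 1)(2) = -4 m
2–7 s: ½(1 + 10)(5) = 27.5 m
7–13 s: ½(10 + 6)(6) = 48 m
13–15 s: ½(6 + 3)(2) = 9 m
Net displacement = 80.5 m

80.5 m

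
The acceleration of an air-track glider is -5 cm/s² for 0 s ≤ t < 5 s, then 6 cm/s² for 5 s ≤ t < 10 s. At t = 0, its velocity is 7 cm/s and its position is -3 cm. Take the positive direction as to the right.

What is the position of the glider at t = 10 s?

On each constant-a segment, Δv = aΔt and Δx = v₀Δt + ½aΔt²; chain segment to segment.
0–5 s: v starts 7 cm/s; Δx = 7·5 + ½·-5·5² = -27.5 cm; v ends -18 cm/s.
5–10 s: v starts -18 cm/s; Δx = -18·5 + ½·6·5² = -15 cm; v ends 12 cm/s.
x(10) = -3 + Σ Δx = -45.5 cm.

-45.5 cm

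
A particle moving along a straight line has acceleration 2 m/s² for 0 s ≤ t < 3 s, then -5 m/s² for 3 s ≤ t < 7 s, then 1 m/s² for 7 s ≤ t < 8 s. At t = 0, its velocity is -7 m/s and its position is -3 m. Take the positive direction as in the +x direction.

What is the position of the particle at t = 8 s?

-79.5 m

On each constant-a segment, Δv = aΔt and Δx = v₀Δt + ½aΔt²; chain segment to segment.
0–3 s: v starts -7 m/s; Δx = -7·3 + ½·2·3² = -12 m; v ends -1 m/s.
3–7 s: v starts -1 m/s; Δx = -1·4 + ½·-5·4² = -44 m; v ends -21 m/s.
7–8 s: v starts -21 m/s; Δx = -21·1 + ½·1·1² = -20.5 m; v ends -20 m/s.
x(8) = -3 + Σ Δx = -79.5 m.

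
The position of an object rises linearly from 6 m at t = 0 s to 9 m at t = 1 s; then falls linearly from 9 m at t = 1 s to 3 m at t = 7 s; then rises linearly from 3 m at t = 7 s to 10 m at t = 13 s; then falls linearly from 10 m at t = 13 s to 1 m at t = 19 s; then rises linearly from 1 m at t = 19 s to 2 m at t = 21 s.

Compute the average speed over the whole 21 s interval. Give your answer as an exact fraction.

26/21 m/s

Average speed = (total path length)/(elapsed time); on a piecewise-linear x-t graph the path length is Σ|Δx|.
0–1 s: |Δx| = |9 − 6| = 3 m
1–7 s: |Δx| = |3 − 9| = 6 m
7–13 s: |Δx| = |10 − 3| = 7 m
13–19 s: |Δx| = |1 − 10| = 9 m
19–21 s: |Δx| = |2 − 1| = 1 m
Total path = 26 m; average speed = 26/21 = 26/21 m/s.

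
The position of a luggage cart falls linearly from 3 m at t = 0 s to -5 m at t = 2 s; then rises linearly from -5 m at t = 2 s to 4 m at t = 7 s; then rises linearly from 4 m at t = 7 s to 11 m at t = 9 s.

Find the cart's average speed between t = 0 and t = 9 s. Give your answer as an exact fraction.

8/3 m/s

Average speed = (total path length)/(elapsed time); on a piecewise-linear x-t graph the path length is Σ|Δx|.
0–2 s: |Δx| = |-5 − 3| = 8 m
2–7 s: |Δx| = |4 − -5| = 9 m
7–9 s: |Δx| = |11 − 4| = 7 m
Total path = 24 m; average speed = 24/9 = 8/3 m/s.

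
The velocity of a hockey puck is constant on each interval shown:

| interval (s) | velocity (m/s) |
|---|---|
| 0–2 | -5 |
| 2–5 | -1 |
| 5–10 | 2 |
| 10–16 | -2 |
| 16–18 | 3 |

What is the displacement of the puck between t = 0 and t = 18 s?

-9 m

Net displacement equals the area under the velocity-time graph (areas below the axis count negative).
0–2 s: -5 × 2 = -10 m
2–5 s: -1 × 3 = -3 m
5–10 s: 2 × 5 = 10 m
10–16 s: -2 × 6 = -12 m
16–18 s: 3 × 2 = 6 m
Net displacement = -9 m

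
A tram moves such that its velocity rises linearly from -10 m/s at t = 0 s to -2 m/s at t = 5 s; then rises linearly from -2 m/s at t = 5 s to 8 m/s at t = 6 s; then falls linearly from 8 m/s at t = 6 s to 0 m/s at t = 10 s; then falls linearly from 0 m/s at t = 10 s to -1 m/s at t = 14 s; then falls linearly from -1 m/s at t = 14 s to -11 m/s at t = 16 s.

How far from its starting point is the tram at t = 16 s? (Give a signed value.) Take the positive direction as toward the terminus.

-25 m

Net displacement equals the area under the velocity-time graph (areas below the axis count negative).
0–5 s: ½(-10 + -2)(5) = -30 m
5–6 s: ½(-2 + 8)(1) = 3 m
6–10 s: ½(8 + 0)(4) = 16 m
10–14 s: ½(0 + -1)(4) = -2 m
14–16 s: ½(-1 + -11)(2) = -12 m
Net displacement = -25 m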